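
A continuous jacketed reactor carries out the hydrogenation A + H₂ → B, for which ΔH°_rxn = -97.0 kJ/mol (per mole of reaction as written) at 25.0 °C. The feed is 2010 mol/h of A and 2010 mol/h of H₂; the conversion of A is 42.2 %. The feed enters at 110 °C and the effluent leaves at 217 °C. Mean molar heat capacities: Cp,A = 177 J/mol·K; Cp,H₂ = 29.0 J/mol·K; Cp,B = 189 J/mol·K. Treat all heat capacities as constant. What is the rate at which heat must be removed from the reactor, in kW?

Q_out = 11.3 kW

Extent of reaction ξ = 0.422 × 2010 = 848.22 mol/h
Reaction term: ξ·ΔH°_rxn = 848.22 × -97.0 = -82277 kJ/h
Sensible, feed 110→25 °C: -35195 kJ/h
Outlet flows (mol/h): A 1161.8, H₂ 1161.8, B 848.22
Sensible, products 25→217 °C: 76731 kJ/h
Q = ΔH = -40742 kJ/h = -11.317 kW
Heat removed = 11.317 kW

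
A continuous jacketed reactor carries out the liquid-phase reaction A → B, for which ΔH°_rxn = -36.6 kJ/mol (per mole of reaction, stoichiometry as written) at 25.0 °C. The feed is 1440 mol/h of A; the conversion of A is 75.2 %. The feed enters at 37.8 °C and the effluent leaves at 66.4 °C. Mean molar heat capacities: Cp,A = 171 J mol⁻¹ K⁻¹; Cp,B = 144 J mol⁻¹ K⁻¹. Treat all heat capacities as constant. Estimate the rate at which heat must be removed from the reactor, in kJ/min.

Extent of reaction ξ = 0.752 × 1440 = 1082.9 mol/h
Reaction term: ξ·ΔH°_rxn = 1082.9 × -36.6 = -39633 kJ/h
Sensible, feed 37.8→25 °C: -3151.9 kJ/h
Outlet flows (mol/h): A 357.12, B 1082.9
Sensible, products 25→66.4 °C: 8983.9 kJ/h
Q = ΔH = -33801 kJ/h = -9.3893 kW
Heat removed = 563.36 kJ/min

Q_out = 563 kJ/min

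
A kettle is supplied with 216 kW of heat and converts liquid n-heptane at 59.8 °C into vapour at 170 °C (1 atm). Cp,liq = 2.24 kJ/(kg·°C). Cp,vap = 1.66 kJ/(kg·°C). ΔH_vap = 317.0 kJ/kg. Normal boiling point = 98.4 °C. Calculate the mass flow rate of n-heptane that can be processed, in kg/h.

ṁ = 1490 kg/h

Δh = 2.24×(98.4−59.8) + 317.0 + 1.66×(170−98.4) = 522.32 kJ/kg
Q = 216 kW = 216 kJ/s = 777600 kJ/h
ṁ = Q/Δh = 777600 / 522.32 = 1488.7 kg/h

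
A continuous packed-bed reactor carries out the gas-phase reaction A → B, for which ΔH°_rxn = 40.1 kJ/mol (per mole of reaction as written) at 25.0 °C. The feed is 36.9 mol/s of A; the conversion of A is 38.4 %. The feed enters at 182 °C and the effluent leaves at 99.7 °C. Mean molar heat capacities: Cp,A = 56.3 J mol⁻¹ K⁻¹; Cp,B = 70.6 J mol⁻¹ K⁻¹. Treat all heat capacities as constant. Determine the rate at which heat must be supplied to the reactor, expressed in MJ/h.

Q_in = 1480 MJ/h

Extent of reaction ξ = 0.384 × 36.9 = 14.17 mol/s
Reaction term: ξ·ΔH°_rxn = 14.17 × 40.1 = 568.2 kJ/s
Sensible, feed 182→25 °C: -326.16 kJ/s
Outlet flows (mol/s): A 22.73, B 14.17
Sensible, products 25→99.7 °C: 170.32 kJ/s
Q = ΔH = 412.36 kJ/s = 412.36 kW
Heat supplied = 1484.5 MJ/h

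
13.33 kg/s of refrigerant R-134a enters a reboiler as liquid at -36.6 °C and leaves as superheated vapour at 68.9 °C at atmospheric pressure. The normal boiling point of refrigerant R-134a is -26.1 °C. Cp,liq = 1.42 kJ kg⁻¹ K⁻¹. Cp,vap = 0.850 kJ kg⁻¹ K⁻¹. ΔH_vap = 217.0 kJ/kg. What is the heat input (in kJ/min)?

Q = 250000 kJ/min

liquid -36.6→-26.1 °C: 14.91 kJ/kg
vaporisation at -26.1 °C: 217 kJ/kg
vapour -26.1→68.9 °C: 80.75 kJ/kg
Δh = 14.91 + 217 + 80.75 = 312.66 kJ/kg
Q = ṁ·Δh = 13.33 kg/s × 312.66 kJ/kg = 4167.8 kJ/s
|Q| = 4167.8 kW = 250070 kJ/min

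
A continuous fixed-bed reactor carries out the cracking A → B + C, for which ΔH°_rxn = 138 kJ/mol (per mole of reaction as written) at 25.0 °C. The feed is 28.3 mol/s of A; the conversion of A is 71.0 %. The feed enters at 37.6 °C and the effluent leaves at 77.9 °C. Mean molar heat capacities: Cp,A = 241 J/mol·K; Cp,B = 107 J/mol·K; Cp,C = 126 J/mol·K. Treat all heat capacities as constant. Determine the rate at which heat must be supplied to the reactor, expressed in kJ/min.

Extent of reaction ξ = 0.710 × 28.3 = 20.093 mol/s
Reaction term: ξ·ΔH°_rxn = 20.093 × 138 = 2772.8 kJ/s
Sensible, feed 37.6→25 °C: -85.936 kJ/s
Outlet flows (mol/s): A 8.207, B 20.093, C 20.093
Sensible, products 25→77.9 °C: 352.29 kJ/s
Q = ΔH = 3039.2 kJ/s = 3039.2 kW
Heat supplied = 182350 kJ/min

Q_in = 182000 kJ/min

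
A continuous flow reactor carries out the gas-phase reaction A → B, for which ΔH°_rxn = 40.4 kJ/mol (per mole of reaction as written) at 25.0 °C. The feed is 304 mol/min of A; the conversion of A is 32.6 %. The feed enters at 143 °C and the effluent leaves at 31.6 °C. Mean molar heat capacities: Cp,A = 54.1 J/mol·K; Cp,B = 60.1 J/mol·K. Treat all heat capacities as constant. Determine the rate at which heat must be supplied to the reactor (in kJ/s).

Q_in = 36.3 kJ/s

Extent of reaction ξ = 0.326 × 304 = 99.104 mol/min
Reaction term: ξ·ΔH°_rxn = 99.104 × 40.4 = 4003.8 kJ/min
Sensible, feed 143→25 °C: -1940.7 kJ/min
Outlet flows (mol/min): A 204.9, B 99.104
Sensible, products 25→31.6 °C: 112.47 kJ/min
Q = ΔH = 2175.6 kJ/min = 36.26 kW
Heat supplied = 36.26 kJ/s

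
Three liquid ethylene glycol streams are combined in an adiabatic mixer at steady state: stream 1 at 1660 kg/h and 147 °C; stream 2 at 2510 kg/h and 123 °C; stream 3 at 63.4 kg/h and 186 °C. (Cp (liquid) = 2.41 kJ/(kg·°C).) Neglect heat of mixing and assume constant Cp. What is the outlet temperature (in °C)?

T_out = 133 °C

No heat crosses the boundary, so H_out = H_in.
T_out = Σ ṁᵢCp,ᵢTᵢ / Σ ṁᵢCp,ᵢ
      = 1.3605e+06 / 10202 = 133.35 °C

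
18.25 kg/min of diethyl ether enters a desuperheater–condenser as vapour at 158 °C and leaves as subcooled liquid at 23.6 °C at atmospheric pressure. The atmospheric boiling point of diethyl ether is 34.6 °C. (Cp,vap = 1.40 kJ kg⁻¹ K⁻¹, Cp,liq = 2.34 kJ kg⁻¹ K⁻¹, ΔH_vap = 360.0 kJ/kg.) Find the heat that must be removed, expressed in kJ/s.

Q_c = 170 kJ/s

vapour 158→34.6 °C: -172.76 kJ/kg
condensation at 34.6 °C: -360 kJ/kg
liquid 34.6→23.6 °C: -25.74 kJ/kg
Δh = -172.76 + -360 + -25.74 = -558.5 kJ/kg
Q = ṁ·Δh = 18.25 kg/min × -558.5 kJ/kg = -10193 kJ/min
|Q| = 169.88 kW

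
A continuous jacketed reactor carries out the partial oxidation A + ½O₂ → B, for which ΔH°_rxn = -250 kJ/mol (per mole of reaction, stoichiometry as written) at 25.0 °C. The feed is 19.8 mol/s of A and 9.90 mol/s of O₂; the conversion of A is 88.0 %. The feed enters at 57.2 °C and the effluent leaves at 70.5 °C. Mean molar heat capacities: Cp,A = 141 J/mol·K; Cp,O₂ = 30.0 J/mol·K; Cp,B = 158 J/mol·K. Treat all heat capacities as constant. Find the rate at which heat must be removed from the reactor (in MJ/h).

Extent of reaction ξ = 0.880 × 19.8 = 17.424 mol/s
Reaction term: ξ·ΔH°_rxn = 17.424 × -250 = -4356 kJ/s
Sensible, feed 57.2→25 °C: -99.459 kJ/s
Outlet flows (mol/s): A 2.376, O₂ 1.188, B 17.424
Sensible, products 25→70.5 °C: 142.13 kJ/s
Q = ΔH = -4313.3 kJ/s = -4313.3 kW
Heat removed = 15528 MJ/h

Q_out = 15500 MJ/h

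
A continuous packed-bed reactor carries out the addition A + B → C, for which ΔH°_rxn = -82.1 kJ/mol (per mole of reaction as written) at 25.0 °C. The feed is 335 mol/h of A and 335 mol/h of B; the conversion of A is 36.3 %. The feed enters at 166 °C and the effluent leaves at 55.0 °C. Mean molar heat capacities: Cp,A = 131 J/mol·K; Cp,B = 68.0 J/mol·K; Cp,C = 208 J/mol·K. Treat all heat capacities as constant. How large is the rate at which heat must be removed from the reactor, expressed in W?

Q_out = 4820 W

Extent of reaction ξ = 0.363 × 335 = 121.6 mol/h
Reaction term: ξ·ΔH°_rxn = 121.6 × -82.1 = -9983.8 kJ/h
Sensible, feed 166→25 °C: -9399.8 kJ/h
Outlet flows (mol/h): A 213.4, B 213.4, C 121.6
Sensible, products 25→55.0 °C: 2032.8 kJ/h
Q = ΔH = -17351 kJ/h = -4.8197 kW
Heat removed = 4819.7 W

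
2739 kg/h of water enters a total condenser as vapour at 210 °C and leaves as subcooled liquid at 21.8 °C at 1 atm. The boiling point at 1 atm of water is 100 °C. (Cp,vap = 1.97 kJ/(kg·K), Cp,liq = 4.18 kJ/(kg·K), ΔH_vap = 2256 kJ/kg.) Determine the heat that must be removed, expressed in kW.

vapour 210→100 °C: -216.7 kJ/kg
condensation at 100 °C: -2256 kJ/kg
liquid 100→21.8 °C: -326.88 kJ/kg
Δh = -216.7 + -2256 + -326.88 = -2799.6 kJ/kg
Q = ṁ·Δh = 2739 kg/h × -2799.6 kJ/kg = -7.668e+06 kJ/h
|Q| = 2130 kW

Q_c = 2130 kW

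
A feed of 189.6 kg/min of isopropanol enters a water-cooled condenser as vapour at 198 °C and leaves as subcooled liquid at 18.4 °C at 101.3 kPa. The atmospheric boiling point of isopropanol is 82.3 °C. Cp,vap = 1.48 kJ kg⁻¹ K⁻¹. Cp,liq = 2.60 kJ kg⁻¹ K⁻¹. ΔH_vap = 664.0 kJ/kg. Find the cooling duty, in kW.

vapour 198→82.3 °C: -171.24 kJ/kg
condensation at 82.3 °C: -664 kJ/kg
liquid 82.3→18.4 °C: -166.14 kJ/kg
Δh = -171.24 + -664 + -166.14 = -1001.4 kJ/kg
Q = ṁ·Δh = 189.6 kg/min × -1001.4 kJ/kg = -189860 kJ/min
|Q| = 3164.3 kW

Q_c = 3160 kW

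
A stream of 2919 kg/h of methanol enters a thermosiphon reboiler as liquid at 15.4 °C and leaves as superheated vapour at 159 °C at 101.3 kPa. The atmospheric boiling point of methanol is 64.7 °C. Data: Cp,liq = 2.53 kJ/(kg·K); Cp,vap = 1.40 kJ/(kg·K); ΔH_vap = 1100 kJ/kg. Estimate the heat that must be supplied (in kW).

liquid 15.4→64.7 °C: 124.73 kJ/kg
vaporisation at 64.7 °C: 1100 kJ/kg
vapour 64.7→159 °C: 132.02 kJ/kg
Δh = 124.73 + 1100 + 132.02 = 1356.7 kJ/kg
Q = ṁ·Δh = 2919 kg/h × 1356.7 kJ/kg = 3.9604e+06 kJ/h
|Q| = 1100.1 kW

Q = 1100 kW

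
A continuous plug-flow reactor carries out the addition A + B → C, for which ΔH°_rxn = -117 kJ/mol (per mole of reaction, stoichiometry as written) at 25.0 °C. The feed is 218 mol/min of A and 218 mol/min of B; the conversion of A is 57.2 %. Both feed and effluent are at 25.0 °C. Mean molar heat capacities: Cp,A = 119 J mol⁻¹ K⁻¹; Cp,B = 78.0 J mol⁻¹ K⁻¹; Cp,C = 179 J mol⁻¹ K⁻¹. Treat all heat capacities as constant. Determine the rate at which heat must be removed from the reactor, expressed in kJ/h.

Q_out = 875000 kJ/h

Extent of reaction ξ = 0.572 × 218 = 124.7 mol/min
Reaction term: ξ·ΔH°_rxn = 124.7 × -117 = -14589 kJ/min
Q = ΔH = -14589 kJ/min = -243.16 kW
Heat removed = 875370 kJ/h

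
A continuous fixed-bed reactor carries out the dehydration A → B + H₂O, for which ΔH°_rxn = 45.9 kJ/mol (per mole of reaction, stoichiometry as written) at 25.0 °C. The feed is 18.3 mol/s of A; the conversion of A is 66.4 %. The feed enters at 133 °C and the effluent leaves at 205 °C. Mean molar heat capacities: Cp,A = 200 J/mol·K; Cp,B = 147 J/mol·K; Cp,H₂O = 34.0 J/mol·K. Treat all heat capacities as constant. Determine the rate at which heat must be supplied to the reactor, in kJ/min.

Q_in = 46800 kJ/min

Extent of reaction ξ = 0.664 × 18.3 = 12.151 mol/s
Reaction term: ξ·ΔH°_rxn = 12.151 × 45.9 = 557.74 kJ/s
Sensible, feed 133→25 °C: -395.28 kJ/s
Outlet flows (mol/s): A 6.1488, B 12.151, H₂O 12.151
Sensible, products 25→205 °C: 617.24 kJ/s
Q = ΔH = 779.7 kJ/s = 779.7 kW
Heat supplied = 46782 kJ/min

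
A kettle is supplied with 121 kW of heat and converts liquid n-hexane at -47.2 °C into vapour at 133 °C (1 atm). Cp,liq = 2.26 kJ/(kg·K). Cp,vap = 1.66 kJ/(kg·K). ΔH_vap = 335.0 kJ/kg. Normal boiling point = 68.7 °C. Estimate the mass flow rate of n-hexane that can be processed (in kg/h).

Δh = 2.26×(68.7−-47.2) + 335.0 + 1.66×(133−68.7) = 703.67 kJ/kg
Q = 121 kW = 121 kJ/s = 435600 kJ/h
ṁ = Q/Δh = 435600 / 703.67 = 619.04 kg/h

ṁ = 619 kg/h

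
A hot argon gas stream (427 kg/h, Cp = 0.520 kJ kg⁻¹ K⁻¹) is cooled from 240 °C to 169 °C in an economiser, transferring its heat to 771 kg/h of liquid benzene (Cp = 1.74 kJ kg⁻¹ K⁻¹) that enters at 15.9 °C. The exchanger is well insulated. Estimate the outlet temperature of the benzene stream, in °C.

Heat released by hot stream: Q = 427 × 0.520 × (240 − 169) = 15765 kJ/h
Energy balance on cold side (adiabatic exchanger): Q = ṁ_c·Cp_c·(T_c,out − T_c,in)
T_c,out = 15.9 + 15765/(771 × 1.74) = 27.651 °C

T_c,out = 27.7 °C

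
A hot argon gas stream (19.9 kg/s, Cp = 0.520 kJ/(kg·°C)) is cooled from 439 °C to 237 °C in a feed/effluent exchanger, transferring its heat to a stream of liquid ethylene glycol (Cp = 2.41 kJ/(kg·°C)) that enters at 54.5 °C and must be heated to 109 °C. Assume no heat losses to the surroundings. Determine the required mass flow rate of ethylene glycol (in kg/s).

Heat released by hot stream: Q = 19.9 × 0.520 × (439 − 237) = 2090.3 kJ/s
Energy balance on cold side (adiabatic exchanger): Q = ṁ_c·Cp_c·(T_c,out − T_c,in)
ṁ_c = 2090.3 / [2.41 × (109 − 54.5)] = 15.915 kg/s

ṁ_c = 15.9 kg/s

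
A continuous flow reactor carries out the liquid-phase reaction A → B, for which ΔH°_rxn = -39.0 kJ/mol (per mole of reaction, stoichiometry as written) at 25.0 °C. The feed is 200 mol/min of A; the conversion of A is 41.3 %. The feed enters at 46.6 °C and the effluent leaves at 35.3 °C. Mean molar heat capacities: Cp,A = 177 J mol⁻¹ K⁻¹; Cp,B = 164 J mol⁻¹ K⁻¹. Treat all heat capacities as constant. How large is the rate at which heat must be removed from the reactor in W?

Extent of reaction ξ = 0.413 × 200 = 82.6 mol/min
Reaction term: ξ·ΔH°_rxn = 82.6 × -39.0 = -3221.4 kJ/min
Sensible, feed 46.6→25 °C: -764.64 kJ/min
Outlet flows (mol/min): A 117.4, B 82.6
Sensible, products 25→35.3 °C: 353.56 kJ/min
Q = ΔH = -3632.5 kJ/min = -60.541 kW
Heat removed = 60541 W

Q_out = 60500 W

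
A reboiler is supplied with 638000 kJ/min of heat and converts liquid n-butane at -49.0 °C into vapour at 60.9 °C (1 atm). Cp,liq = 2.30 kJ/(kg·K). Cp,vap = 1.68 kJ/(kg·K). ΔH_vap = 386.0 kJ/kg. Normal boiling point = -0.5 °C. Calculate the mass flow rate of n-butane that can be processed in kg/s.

ṁ = 17.7 kg/s

Δh = 2.30×(-0.5−-49.0) + 386.0 + 1.68×(60.9−-0.5) = 600.7 kJ/kg
Q = 638000 kJ/min = 10633 kJ/s = 10633 kJ/s
ṁ = Q/Δh = 10633 / 600.7 = 17.702 kg/s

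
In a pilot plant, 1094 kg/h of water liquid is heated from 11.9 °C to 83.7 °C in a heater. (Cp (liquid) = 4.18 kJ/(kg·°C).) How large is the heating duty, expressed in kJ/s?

Q = ṁ·Cp·ΔT = 1094 × 4.18 × (83.7 − 11.9) = 328340 kJ/h
Converting: 328340 / 3600 s = 91.204 kW

Q = 91.2 kJ/s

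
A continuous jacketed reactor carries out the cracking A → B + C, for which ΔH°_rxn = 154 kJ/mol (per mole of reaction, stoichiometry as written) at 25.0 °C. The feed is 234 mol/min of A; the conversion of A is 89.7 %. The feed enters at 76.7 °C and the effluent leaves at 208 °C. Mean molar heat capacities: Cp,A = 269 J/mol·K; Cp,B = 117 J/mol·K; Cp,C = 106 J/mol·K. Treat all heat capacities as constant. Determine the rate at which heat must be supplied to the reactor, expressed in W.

Q_in = 647000 W

Extent of reaction ξ = 0.897 × 234 = 209.9 mol/min
Reaction term: ξ·ΔH°_rxn = 209.9 × 154 = 32324 kJ/min
Sensible, feed 76.7→25 °C: -3254.3 kJ/min
Outlet flows (mol/min): A 24.102, B 209.9, C 209.9
Sensible, products 25→208 °C: 9752.2 kJ/min
Q = ΔH = 38822 kJ/min = 647.04 kW
Heat supplied = 647040 W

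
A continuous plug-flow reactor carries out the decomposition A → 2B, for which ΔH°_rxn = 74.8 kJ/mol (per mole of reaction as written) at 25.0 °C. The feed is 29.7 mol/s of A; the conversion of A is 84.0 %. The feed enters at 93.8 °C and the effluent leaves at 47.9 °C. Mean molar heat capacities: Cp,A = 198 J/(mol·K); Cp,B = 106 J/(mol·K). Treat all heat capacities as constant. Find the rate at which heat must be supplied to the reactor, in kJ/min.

Extent of reaction ξ = 0.840 × 29.7 = 24.948 mol/s
Reaction term: ξ·ΔH°_rxn = 24.948 × 74.8 = 1866.1 kJ/s
Sensible, feed 93.8→25 °C: -404.59 kJ/s
Outlet flows (mol/s): A 4.752, B 49.896
Sensible, products 25→47.9 °C: 142.66 kJ/s
Q = ΔH = 1604.2 kJ/s = 1604.2 kW
Heat supplied = 96251 kJ/min

Q_in = 96300 kJ/min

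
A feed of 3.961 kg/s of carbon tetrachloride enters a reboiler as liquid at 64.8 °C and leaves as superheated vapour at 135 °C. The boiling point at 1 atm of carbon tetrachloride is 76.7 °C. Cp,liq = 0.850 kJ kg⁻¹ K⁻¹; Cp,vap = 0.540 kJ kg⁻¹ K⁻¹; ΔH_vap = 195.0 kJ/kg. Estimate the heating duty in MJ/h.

liquid 64.8→76.7 °C: 10.115 kJ/kg
vaporisation at 76.7 °C: 195 kJ/kg
vapour 76.7→135 °C: 31.482 kJ/kg
Δh = 10.115 + 195 + 31.482 = 236.6 kJ/kg
Q = ṁ·Δh = 3.961 kg/s × 236.6 kJ/kg = 937.16 kJ/s
|Q| = 937.16 kW = 3373.8 MJ/h

Q = 3370 MJ/h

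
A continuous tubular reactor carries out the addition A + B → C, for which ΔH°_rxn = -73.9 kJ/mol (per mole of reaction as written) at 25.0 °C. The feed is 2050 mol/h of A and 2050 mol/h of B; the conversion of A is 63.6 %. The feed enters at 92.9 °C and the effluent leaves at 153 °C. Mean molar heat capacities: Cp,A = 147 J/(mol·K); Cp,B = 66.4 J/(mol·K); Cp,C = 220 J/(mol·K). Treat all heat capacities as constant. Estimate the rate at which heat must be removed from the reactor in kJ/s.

Extent of reaction ξ = 0.636 × 2050 = 1303.8 mol/h
Reaction term: ξ·ΔH°_rxn = 1303.8 × -73.9 = -96351 kJ/h
Sensible, feed 92.9→25 °C: -29704 kJ/h
Outlet flows (mol/h): A 746.2, B 746.2, C 1303.8
Sensible, products 25→153 °C: 57098 kJ/h
Q = ΔH = -68957 kJ/h = -19.155 kW
Heat removed = 19.155 kJ/s

Q_out = 19.2 kJ/s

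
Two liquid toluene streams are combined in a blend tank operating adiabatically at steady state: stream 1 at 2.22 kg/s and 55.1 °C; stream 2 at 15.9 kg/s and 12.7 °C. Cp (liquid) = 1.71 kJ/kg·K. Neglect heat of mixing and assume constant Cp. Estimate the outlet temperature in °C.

Energy balance with Q = 0: Σ ṁᵢCp,ᵢ(T_out − Tᵢ) = 0
Σ ṁᵢCp,ᵢTᵢ = 2.22×1.71×55.1 + 15.9×1.71×12.7 = 554.47
Σ ṁᵢCp,ᵢ = 2.22×1.71 + 15.9×1.71 = 30.985
T_out = 554.47 / 30.985 = 17.895 °C

T_out = 17.9 °C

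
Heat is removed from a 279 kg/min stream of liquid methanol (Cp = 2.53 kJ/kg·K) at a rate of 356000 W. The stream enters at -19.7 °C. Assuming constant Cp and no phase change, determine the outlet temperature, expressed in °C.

T_out = -50.0 °C

Q = 356000 W = 21360 kJ/min
ΔT = Q/(ṁ·Cp) = 21360/(279×2.53) = 30.261 K
T_out = -19.7 − 30.261 = -49.961 °C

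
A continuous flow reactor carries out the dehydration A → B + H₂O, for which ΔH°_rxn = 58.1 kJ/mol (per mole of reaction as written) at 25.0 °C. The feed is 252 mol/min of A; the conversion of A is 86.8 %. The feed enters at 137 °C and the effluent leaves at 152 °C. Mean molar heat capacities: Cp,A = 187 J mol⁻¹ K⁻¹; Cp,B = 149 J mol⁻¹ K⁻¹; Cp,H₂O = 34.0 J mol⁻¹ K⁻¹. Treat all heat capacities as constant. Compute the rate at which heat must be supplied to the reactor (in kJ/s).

Q_in = 222 kJ/s

Extent of reaction ξ = 0.868 × 252 = 218.74 mol/min
Reaction term: ξ·ΔH°_rxn = 218.74 × 58.1 = 12709 kJ/min
Sensible, feed 137→25 °C: -5277.9 kJ/min
Outlet flows (mol/min): A 33.264, B 218.74, H₂O 218.74
Sensible, products 25→152 °C: 5873.6 kJ/min
Q = ΔH = 13304 kJ/min = 221.74 kW
Heat supplied = 221.74 kJ/s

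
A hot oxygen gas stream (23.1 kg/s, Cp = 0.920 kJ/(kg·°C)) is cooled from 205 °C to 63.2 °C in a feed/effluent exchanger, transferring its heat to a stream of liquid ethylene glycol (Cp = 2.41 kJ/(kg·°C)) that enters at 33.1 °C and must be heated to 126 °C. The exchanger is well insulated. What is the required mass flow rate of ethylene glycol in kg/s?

Heat released by hot stream: Q = 23.1 × 0.920 × (205 − 63.2) = 3013.5 kJ/s
Energy balance on cold side (adiabatic exchanger): Q = ṁ_c·Cp_c·(T_c,out − T_c,in)
ṁ_c = 3013.5 / [2.41 × (126 − 33.1)] = 13.46 kg/s

ṁ_c = 13.5 kg/s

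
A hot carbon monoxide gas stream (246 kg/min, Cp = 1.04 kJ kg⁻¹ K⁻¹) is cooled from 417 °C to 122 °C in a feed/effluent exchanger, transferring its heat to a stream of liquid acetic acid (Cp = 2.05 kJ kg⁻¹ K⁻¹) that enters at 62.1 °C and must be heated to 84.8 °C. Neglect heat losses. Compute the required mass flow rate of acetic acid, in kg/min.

Heat released by hot stream: Q = 246 × 1.04 × (417 − 122) = 75473 kJ/min
Energy balance on cold side (adiabatic exchanger): Q = ṁ_c·Cp_c·(T_c,out − T_c,in)
ṁ_c = 75473 / [2.05 × (84.8 − 62.1)] = 1621.9 kg/min

ṁ_c = 1620 kg/min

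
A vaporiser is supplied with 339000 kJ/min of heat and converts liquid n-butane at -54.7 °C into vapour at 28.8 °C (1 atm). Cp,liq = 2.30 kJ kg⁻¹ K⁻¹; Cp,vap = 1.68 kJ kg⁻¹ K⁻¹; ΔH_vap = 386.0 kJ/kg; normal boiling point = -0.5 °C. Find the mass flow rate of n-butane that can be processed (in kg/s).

Δh = 2.30×(-0.5−-54.7) + 386.0 + 1.68×(28.8−-0.5) = 559.88 kJ/kg
Q = 339000 kJ/min = 5650 kJ/s = 5650 kJ/s
ṁ = Q/Δh = 5650 / 559.88 = 10.091 kg/s

ṁ = 10.1 kg/s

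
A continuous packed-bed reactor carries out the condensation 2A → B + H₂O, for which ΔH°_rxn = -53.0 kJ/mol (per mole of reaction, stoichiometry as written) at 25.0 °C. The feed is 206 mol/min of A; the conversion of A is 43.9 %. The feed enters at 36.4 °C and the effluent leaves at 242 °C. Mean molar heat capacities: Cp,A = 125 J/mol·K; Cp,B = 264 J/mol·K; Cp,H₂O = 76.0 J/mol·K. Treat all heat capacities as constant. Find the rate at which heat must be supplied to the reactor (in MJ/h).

Q_in = 227 MJ/h

Extent of reaction ξ = 0.439 × 206 / 2 = 45.217 mol/min
Reaction term: ξ·ΔH°_rxn = 45.217 × -53.0 = -2396.5 kJ/min
Sensible, feed 36.4→25 °C: -293.55 kJ/min
Outlet flows (mol/min): A 115.57, B 45.217, H₂O 45.217
Sensible, products 25→242 °C: 6470.8 kJ/min
Q = ΔH = 3780.8 kJ/min = 63.013 kW
Heat supplied = 226.85 MJ/h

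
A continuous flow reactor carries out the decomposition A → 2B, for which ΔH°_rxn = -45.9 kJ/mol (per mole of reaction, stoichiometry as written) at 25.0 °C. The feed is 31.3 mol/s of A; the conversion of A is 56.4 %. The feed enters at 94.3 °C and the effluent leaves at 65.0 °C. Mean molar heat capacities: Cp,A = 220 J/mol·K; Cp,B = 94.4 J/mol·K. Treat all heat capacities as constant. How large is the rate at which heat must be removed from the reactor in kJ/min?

Extent of reaction ξ = 0.564 × 31.3 = 17.653 mol/s
Reaction term: ξ·ΔH°_rxn = 17.653 × -45.9 = -810.28 kJ/s
Sensible, feed 94.3→25 °C: -477.2 kJ/s
Outlet flows (mol/s): A 13.647, B 35.306
Sensible, products 25→65.0 °C: 253.41 kJ/s
Q = ΔH = -1034.1 kJ/s = -1034.1 kW
Heat removed = 62044 kJ/min

Q_out = 62000 kJ/min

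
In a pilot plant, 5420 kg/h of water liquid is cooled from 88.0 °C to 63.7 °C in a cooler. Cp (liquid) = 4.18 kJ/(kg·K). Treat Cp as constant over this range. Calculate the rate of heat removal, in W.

Q_c = 153000 W

Q = ṁ·Cp·ΔT = 5420 × 4.18 × (63.7 − 88.0) = -550530 kJ/h
Converting: 550530 / 3600 s = 152.93 kW
Cooling duty = 152930 W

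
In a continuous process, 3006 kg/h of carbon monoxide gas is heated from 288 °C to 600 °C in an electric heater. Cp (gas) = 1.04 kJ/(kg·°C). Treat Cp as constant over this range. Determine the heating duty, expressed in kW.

Q = 271 kW

Q = ṁ·Cp·ΔT = 3006 × 1.04 × (600 − 288) = 975390 kJ/h
Converting: 975390 / 3600 s = 270.94 kW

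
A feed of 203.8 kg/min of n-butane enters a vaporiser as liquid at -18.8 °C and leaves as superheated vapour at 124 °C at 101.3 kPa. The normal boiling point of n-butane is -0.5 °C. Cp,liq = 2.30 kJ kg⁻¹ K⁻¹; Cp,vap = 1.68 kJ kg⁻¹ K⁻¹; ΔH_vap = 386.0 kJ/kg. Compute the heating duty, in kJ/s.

liquid -18.8→-0.5 °C: 42.09 kJ/kg
vaporisation at -0.5 °C: 386 kJ/kg
vapour -0.5→124 °C: 209.16 kJ/kg
Δh = 42.09 + 386 + 209.16 = 637.25 kJ/kg
Q = ṁ·Δh = 203.8 kg/min × 637.25 kJ/kg = 129870 kJ/min
|Q| = 2164.5 kW

Q = 2160 kJ/s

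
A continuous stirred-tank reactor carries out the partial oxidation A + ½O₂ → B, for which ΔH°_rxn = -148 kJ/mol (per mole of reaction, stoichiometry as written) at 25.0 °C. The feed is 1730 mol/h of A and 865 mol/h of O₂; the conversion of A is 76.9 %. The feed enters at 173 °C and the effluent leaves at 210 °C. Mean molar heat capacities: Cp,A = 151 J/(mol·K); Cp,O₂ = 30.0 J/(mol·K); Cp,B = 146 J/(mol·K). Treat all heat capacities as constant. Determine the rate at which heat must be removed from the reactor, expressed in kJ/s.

Extent of reaction ξ = 0.769 × 1730 = 1330.4 mol/h
Reaction term: ξ·ΔH°_rxn = 1330.4 × -148 = -196890 kJ/h
Sensible, feed 173→25 °C: -42503 kJ/h
Outlet flows (mol/h): A 399.63, O₂ 199.81, B 1330.4
Sensible, products 25→210 °C: 48206 kJ/h
Q = ΔH = -191190 kJ/h = -53.109 kW
Heat removed = 53.109 kJ/s

Q_out = 53.1 kJ/s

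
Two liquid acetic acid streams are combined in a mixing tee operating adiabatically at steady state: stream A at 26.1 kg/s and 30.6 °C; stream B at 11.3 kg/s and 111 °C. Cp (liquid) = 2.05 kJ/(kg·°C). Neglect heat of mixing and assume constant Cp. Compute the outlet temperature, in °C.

T_out = 54.9 °C

No heat crosses the boundary, so H_out = H_in.
Σ ṁᵢCp,ᵢTᵢ = 26.1×2.05×30.6 + 11.3×2.05×111 = 4208.6
Σ ṁᵢCp,ᵢ = 26.1×2.05 + 11.3×2.05 = 76.67
T_out = 4208.6 / 76.67 = 54.892 °C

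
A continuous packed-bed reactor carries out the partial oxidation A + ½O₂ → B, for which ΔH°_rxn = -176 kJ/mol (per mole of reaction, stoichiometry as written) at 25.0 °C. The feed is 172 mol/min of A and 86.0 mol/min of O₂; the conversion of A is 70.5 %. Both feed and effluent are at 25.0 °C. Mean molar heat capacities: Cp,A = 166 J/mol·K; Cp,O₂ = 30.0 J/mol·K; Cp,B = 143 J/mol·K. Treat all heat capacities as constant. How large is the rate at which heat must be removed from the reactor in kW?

Extent of reaction ξ = 0.705 × 172 = 121.26 mol/min
Reaction term: ξ·ΔH°_rxn = 121.26 × -176 = -21342 kJ/min
Q = ΔH = -21342 kJ/min = -355.7 kW
Heat removed = 355.7 kW

Q_out = 356 kW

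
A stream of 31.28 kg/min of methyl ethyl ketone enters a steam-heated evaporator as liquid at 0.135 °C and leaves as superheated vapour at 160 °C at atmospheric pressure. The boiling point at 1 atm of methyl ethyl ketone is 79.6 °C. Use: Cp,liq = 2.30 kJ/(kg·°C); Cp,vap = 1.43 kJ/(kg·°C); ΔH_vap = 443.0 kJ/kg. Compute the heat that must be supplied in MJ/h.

liquid 0.135→79.6 °C: 182.77 kJ/kg
vaporisation at 79.6 °C: 443 kJ/kg
vapour 79.6→160 °C: 114.97 kJ/kg
Δh = 182.77 + 443 + 114.97 = 740.74 kJ/kg
Q = ṁ·Δh = 31.28 kg/min × 740.74 kJ/kg = 23170 kJ/min
|Q| = 386.17 kW = 1390.2 MJ/h

Q = 1390 MJ/h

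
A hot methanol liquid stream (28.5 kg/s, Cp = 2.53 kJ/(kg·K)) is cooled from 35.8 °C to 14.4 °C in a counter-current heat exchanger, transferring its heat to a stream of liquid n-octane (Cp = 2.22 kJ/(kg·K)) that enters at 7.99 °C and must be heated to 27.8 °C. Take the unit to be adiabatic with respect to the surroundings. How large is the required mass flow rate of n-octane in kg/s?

ṁ_c = 35.1 kg/s

Heat released by hot stream: Q = 28.5 × 2.53 × (35.8 − 14.4) = 1543 kJ/s
Energy balance on cold side (adiabatic exchanger): Q = ṁ_c·Cp_c·(T_c,out − T_c,in)
ṁ_c = 1543 / [2.22 × (27.8 − 7.99)] = 35.087 kg/s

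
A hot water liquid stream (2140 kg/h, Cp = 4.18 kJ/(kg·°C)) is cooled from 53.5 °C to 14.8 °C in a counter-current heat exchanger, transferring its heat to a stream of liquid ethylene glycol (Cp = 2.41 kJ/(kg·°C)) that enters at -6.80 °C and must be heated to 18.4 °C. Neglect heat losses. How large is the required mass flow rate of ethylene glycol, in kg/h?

ṁ_c = 5700 kg/h

Heat released by hot stream: Q = 2140 × 4.18 × (53.5 − 14.8) = 346180 kJ/h
Energy balance on cold side (adiabatic exchanger): Q = ṁ_c·Cp_c·(T_c,out − T_c,in)
ṁ_c = 346180 / [2.41 × (18.4 − -6.80)] = 5700.1 kg/h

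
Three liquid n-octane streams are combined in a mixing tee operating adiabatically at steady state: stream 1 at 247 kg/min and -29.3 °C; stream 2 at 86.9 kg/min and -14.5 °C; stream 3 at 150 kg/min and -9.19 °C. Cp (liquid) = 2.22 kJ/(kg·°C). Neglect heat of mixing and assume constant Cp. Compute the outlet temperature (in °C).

T_out = -20.4 °C

Energy balance with Q = 0: Σ ṁᵢCp,ᵢ(T_out − Tᵢ) = 0
T_out = Σ ṁᵢCp,ᵢTᵢ / Σ ṁᵢCp,ᵢ
      = -21924 / 1074.3 = -20.408 °C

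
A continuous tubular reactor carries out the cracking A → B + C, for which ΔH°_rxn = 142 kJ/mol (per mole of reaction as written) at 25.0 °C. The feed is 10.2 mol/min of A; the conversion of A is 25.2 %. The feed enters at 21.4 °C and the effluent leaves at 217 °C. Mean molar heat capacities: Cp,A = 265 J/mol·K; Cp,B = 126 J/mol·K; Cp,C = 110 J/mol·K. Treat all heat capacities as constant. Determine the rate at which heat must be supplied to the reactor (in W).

Q_in = 14700 W

Extent of reaction ξ = 0.252 × 10.2 = 2.5704 mol/min
Reaction term: ξ·ΔH°_rxn = 2.5704 × 142 = 365 kJ/min
Sensible, feed 21.4→25 °C: 9.7308 kJ/min
Outlet flows (mol/min): A 7.6296, B 2.5704, C 2.5704
Sensible, products 25→217 °C: 504.66 kJ/min
Q = ΔH = 879.39 kJ/min = 14.657 kW
Heat supplied = 14657 W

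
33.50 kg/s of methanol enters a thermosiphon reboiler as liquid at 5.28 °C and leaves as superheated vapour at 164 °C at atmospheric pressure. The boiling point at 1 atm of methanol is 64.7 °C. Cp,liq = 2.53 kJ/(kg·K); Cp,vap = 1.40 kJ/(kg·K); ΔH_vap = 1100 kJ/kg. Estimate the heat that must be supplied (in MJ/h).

Q = 168000 MJ/h

liquid 5.28→64.7 °C: 150.33 kJ/kg
vaporisation at 64.7 °C: 1100 kJ/kg
vapour 64.7→164 °C: 139.02 kJ/kg
Δh = 150.33 + 1100 + 139.02 = 1389.4 kJ/kg
Q = ṁ·Δh = 33.50 kg/s × 1389.4 kJ/kg = 46543 kJ/s
|Q| = 46543 kW = 167560 MJ/h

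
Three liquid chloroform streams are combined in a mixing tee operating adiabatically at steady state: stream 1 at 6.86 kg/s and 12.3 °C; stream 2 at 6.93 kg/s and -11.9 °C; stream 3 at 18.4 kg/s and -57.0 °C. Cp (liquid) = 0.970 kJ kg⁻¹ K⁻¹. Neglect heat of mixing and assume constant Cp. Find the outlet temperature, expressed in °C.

Energy balance with Q = 0: Σ ṁᵢCp,ᵢ(T_out − Tᵢ) = 0
Σ ṁᵢCp,ᵢTᵢ = 6.86×0.970×12.3 + 6.93×0.970×-11.9 + 18.4×0.970×-57.0 = -1015.5
Σ ṁᵢCp,ᵢ = 6.86×0.970 + 6.93×0.970 + 18.4×0.970 = 31.224
T_out = -1015.5 / 31.224 = -32.522 °C

T_out = -32.5 °C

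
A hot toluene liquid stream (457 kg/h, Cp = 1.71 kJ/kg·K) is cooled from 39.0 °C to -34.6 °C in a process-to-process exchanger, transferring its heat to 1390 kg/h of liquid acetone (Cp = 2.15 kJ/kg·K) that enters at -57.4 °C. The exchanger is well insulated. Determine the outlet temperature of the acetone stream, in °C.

T_c,out = -38.2 °C

Heat released by hot stream: Q = 457 × 1.71 × (39.0 − -34.6) = 57516 kJ/h
Energy balance on cold side (adiabatic exchanger): Q = ṁ_c·Cp_c·(T_c,out − T_c,in)
T_c,out = -57.4 + 57516/(1390 × 2.15) = -38.154 °C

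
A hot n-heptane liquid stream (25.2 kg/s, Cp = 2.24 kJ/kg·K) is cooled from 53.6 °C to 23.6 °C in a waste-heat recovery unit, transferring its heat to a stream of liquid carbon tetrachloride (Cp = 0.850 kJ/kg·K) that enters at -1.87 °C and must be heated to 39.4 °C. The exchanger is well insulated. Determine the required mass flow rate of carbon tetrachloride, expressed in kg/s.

ṁ_c = 48.3 kg/s

Heat released by hot stream: Q = 25.2 × 2.24 × (53.6 − 23.6) = 1693.4 kJ/s
Energy balance on cold side (adiabatic exchanger): Q = ṁ_c·Cp_c·(T_c,out − T_c,in)
ṁ_c = 1693.4 / [0.850 × (39.4 − -1.87)] = 48.274 kg/s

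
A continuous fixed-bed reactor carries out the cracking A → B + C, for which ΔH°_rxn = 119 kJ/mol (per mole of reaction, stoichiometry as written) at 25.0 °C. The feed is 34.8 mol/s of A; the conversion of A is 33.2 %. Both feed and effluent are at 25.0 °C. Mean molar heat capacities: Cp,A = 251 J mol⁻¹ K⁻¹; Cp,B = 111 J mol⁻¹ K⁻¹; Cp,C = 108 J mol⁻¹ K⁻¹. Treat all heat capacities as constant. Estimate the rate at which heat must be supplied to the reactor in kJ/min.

Extent of reaction ξ = 0.332 × 34.8 = 11.554 mol/s
Reaction term: ξ·ΔH°_rxn = 11.554 × 119 = 1374.9 kJ/s
Q = ΔH = 1374.9 kJ/s = 1374.9 kW
Heat supplied = 82493 kJ/min

Q_in = 82500 kJ/min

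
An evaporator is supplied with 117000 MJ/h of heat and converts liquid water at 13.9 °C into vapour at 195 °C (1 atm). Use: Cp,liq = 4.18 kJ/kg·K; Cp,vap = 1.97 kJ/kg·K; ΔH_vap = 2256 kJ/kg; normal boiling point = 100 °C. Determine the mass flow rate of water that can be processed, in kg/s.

ṁ = 11.6 kg/s

Δh = 4.18×(100−13.9) + 2256 + 1.97×(195−100) = 2803 kJ/kg
Q = 117000 MJ/h = 32500 kJ/s = 32500 kJ/s
ṁ = Q/Δh = 32500 / 2803 = 11.595 kg/s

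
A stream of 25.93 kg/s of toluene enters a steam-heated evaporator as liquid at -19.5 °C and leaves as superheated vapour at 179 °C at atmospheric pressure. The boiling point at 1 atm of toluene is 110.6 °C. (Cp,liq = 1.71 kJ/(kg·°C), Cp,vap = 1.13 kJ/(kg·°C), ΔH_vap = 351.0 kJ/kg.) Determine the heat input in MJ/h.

Q = 60700 MJ/h

liquid -19.5→110.6 °C: 222.47 kJ/kg
vaporisation at 110.6 °C: 351 kJ/kg
vapour 110.6→179 °C: 77.292 kJ/kg
Δh = 222.47 + 351 + 77.292 = 650.76 kJ/kg
Q = ṁ·Δh = 25.93 kg/s × 650.76 kJ/kg = 16874 kJ/s
|Q| = 16874 kW = 60747 MJ/h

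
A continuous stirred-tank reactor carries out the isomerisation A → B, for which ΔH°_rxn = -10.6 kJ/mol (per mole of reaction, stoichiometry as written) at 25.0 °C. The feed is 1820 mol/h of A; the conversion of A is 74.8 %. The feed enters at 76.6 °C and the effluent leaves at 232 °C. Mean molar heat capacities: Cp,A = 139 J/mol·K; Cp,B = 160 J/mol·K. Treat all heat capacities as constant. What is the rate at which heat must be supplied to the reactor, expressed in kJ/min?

Q_in = 513 kJ/min

Extent of reaction ξ = 0.748 × 1820 = 1361.4 mol/h
Reaction term: ξ·ΔH°_rxn = 1361.4 × -10.6 = -14430 kJ/h
Sensible, feed 76.6→25 °C: -13054 kJ/h
Outlet flows (mol/h): A 458.64, B 1361.4
Sensible, products 25→232 °C: 58285 kJ/h
Q = ΔH = 30801 kJ/h = 8.5557 kW
Heat supplied = 513.34 kJ/min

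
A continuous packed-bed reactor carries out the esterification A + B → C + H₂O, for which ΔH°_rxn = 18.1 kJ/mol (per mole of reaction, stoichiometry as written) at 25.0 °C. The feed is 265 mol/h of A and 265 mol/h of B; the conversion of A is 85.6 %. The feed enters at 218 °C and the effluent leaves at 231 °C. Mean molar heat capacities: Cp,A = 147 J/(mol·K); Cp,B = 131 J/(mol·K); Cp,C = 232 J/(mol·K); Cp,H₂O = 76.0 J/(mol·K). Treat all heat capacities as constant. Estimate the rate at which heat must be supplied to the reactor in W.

Extent of reaction ξ = 0.856 × 265 = 226.84 mol/h
Reaction term: ξ·ΔH°_rxn = 226.84 × 18.1 = 4105.8 kJ/h
Sensible, feed 218→25 °C: -14218 kJ/h
Outlet flows (mol/h): A 38.16, B 38.16, C 226.84, H₂O 226.84
Sensible, products 25→231 °C: 16578 kJ/h
Q = ΔH = 6465.4 kJ/h = 1.7959 kW
Heat supplied = 1795.9 W

Q_in = 1800 W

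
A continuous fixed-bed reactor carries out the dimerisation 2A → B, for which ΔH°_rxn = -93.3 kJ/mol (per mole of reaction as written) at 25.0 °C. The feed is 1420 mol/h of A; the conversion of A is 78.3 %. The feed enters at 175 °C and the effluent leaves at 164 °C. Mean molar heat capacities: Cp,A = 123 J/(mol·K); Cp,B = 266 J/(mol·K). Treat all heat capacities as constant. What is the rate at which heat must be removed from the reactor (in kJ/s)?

Extent of reaction ξ = 0.783 × 1420 / 2 = 555.93 mol/h
Reaction term: ξ·ΔH°_rxn = 555.93 × -93.3 = -51868 kJ/h
Sensible, feed 175→25 °C: -26199 kJ/h
Outlet flows (mol/h): A 308.14, B 555.93
Sensible, products 25→164 °C: 25823 kJ/h
Q = ΔH = -52244 kJ/h = -14.512 kW
Heat removed = 14.512 kJ/s

Q_out = 14.5 kJ/s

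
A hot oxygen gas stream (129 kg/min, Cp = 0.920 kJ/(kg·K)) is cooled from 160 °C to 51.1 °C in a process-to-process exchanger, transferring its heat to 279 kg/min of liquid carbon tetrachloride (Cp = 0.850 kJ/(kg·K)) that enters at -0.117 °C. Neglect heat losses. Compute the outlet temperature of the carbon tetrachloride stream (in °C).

T_c,out = 54.4 °C

Heat released by hot stream: Q = 129 × 0.920 × (160 − 51.1) = 12924 kJ/min
Energy balance on cold side (adiabatic exchanger): Q = ṁ_c·Cp_c·(T_c,out − T_c,in)
T_c,out = -0.117 + 12924/(279 × 0.850) = 54.381 °C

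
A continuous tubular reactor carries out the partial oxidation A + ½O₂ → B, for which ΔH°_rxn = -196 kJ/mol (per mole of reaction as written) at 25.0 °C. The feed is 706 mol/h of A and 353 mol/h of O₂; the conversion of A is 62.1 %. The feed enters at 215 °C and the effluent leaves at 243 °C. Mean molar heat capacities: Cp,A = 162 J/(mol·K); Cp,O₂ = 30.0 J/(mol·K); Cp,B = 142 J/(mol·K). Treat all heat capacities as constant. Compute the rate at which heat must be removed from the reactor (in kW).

Extent of reaction ξ = 0.621 × 706 = 438.43 mol/h
Reaction term: ξ·ΔH°_rxn = 438.43 × -196 = -85931 kJ/h
Sensible, feed 215→25 °C: -23743 kJ/h
Outlet flows (mol/h): A 267.57, O₂ 133.79, B 438.43
Sensible, products 25→243 °C: 23897 kJ/h
Q = ΔH = -85778 kJ/h = -23.827 kW
Heat removed = 23.827 kW

Q_out = 23.8 kW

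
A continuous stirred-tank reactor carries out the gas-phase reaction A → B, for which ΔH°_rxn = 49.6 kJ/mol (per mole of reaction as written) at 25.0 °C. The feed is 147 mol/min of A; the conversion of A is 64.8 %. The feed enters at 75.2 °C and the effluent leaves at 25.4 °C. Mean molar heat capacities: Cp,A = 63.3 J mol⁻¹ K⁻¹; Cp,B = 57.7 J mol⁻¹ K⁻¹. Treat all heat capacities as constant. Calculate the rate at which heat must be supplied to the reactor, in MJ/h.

Q_in = 256 MJ/h

Extent of reaction ξ = 0.648 × 147 = 95.256 mol/min
Reaction term: ξ·ΔH°_rxn = 95.256 × 49.6 = 4724.7 kJ/min
Sensible, feed 75.2→25 °C: -467.12 kJ/min
Outlet flows (mol/min): A 51.744, B 95.256
Sensible, products 25→25.4 °C: 3.5087 kJ/min
Q = ΔH = 4261.1 kJ/min = 71.018 kW
Heat supplied = 255.67 MJ/h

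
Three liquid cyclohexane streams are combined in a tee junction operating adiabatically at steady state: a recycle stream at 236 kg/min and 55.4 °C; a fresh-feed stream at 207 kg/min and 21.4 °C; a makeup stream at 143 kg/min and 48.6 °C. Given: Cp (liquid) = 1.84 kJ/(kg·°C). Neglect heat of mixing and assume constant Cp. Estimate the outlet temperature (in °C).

No heat crosses the boundary, so H_out = H_in.
Σ ṁᵢCp,ᵢTᵢ = 236×1.84×55.4 + 207×1.84×21.4 + 143×1.84×48.6 = 44995
Σ ṁᵢCp,ᵢ = 236×1.84 + 207×1.84 + 143×1.84 = 1078.2
T_out = 44995 / 1078.2 = 41.73 °C

T_out = 41.7 °C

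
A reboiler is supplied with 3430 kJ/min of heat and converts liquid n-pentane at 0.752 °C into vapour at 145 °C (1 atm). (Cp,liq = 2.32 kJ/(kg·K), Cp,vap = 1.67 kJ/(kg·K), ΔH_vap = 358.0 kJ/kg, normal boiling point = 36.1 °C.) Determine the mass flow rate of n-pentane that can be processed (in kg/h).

ṁ = 331 kg/h

Δh = 2.32×(36.1−0.752) + 358.0 + 1.67×(145−36.1) = 621.87 kJ/kg
Q = 3430 kJ/min = 57.167 kJ/s = 205800 kJ/h
ṁ = Q/Δh = 205800 / 621.87 = 330.94 kg/h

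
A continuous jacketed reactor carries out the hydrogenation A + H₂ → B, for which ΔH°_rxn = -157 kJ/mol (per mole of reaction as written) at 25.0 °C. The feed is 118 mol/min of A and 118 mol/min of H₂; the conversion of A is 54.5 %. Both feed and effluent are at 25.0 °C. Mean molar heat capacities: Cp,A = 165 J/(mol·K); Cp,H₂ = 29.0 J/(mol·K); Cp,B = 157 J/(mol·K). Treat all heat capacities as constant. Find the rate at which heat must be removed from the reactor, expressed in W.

Q_out = 168000 W

Extent of reaction ξ = 0.545 × 118 = 64.31 mol/min
Reaction term: ξ·ΔH°_rxn = 64.31 × -157 = -10097 kJ/min
Q = ΔH = -10097 kJ/min = -168.28 kW
Heat removed = 168280 W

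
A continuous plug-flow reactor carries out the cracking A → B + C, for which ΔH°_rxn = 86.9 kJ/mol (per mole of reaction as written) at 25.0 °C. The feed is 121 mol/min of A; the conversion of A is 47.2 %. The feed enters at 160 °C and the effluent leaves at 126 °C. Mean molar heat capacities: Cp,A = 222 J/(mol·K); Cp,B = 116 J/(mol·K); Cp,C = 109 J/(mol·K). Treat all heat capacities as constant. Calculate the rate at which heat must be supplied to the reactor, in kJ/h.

Q_in = 244000 kJ/h

Extent of reaction ξ = 0.472 × 121 = 57.112 mol/min
Reaction term: ξ·ΔH°_rxn = 57.112 × 86.9 = 4963 kJ/min
Sensible, feed 160→25 °C: -3626.4 kJ/min
Outlet flows (mol/min): A 63.888, B 57.112, C 57.112
Sensible, products 25→126 °C: 2730.4 kJ/min
Q = ΔH = 4067 kJ/min = 67.784 kW
Heat supplied = 244020 kJ/h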